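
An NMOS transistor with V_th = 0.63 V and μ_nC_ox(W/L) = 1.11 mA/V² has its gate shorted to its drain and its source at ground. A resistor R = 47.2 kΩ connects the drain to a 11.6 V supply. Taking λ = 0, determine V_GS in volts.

With gate tied to drain, V_GS = V_DS ≥ V_GS − V_th, so the device is in saturation.
KCL at the drain: ½ k_n (V_GS − V_th)² = (V_DD − V_GS)/R.
Let x = V_GS − 0.63. Then 26.2 x² + x − 10.97 = 0, giving x = 0.628 V (positive root), so V_GS = 1.26 V.
I_D = (V_DD − V_GS)/R = (11.6 − 1.26) / 47.2 = 0.219 mA.

V_GS = 1.26 V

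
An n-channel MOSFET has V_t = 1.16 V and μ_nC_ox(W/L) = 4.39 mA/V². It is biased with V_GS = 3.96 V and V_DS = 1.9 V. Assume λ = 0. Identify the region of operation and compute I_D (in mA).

Triode; I_D = 15.4 mA

V_ov = V_GS − V_t = 3.96 − 1.16 = 2.8 V.
Since V_DS = 1.9 V < V_ov = 2.8 V, the device is in the triode region.
I_D = k_n [V_ov · V_DS − ½ V_DS²] = 4.39 × [2.8 × 1.9 − 0.5 × 1.9²] = 15.4 mA.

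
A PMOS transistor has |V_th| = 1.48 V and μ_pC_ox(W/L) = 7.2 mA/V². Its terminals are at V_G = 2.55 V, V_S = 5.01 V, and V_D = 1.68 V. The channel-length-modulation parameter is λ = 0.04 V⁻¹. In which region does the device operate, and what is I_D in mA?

Saturation; I_D = 3.92 mA

V_SG = V_S − V_G = 5.01 − 2.55 = 2.46 V; V_SD = V_S − V_D = 5.01 − 1.68 = 3.33 V.
V_ov = V_SG − |V_th| = 2.46 − 1.48 = 0.98 V.
Since V_SD = 3.33 V ≥ V_ov = 0.98 V, the device is in saturation.
I_D = ½ k_p V_ov² (1 + λ V_SD) = 0.5 × 7.2 × 0.98² × (1 + 0.04 × 3.33) = 3.92 mA.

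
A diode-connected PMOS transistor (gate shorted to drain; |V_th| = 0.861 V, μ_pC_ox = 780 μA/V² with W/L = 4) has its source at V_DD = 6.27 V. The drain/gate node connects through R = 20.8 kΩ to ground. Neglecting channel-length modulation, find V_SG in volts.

V_SG = 1.25 V

With gate tied to drain, V_SG = V_SD ≥ V_SG − |V_th|, so the device is in saturation.
k_p = μ_pC_ox · (W/L) = 3.12 mA/V².
KCL at the drain: ½ k_p (V_SG − |V_th|)² = (V_DD − V_SG)/R.
Let x = V_SG − 0.861. Then 32.4 x² + x − 5.409 = 0, giving x = 0.393 V (positive root), so V_SG = 1.25 V.
I_D = (V_DD − V_SG)/R = (6.27 − 1.25) / 20.8 = 0.241 mA.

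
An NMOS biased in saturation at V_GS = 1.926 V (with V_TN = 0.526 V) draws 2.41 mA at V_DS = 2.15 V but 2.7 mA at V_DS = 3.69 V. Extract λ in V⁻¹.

λ = 0.0939 V⁻¹

With V_GS fixed, I_D ∝ (1 + λ V_DS) in saturation, so I_D2/I_D1 = (1 + λ V_DS2)/(1 + λ V_DS1).
2.7/2.41 = 1.12 = (1 + 3.69 λ)/(1 + 2.15 λ).
Solving: λ (I_D1 V_DS2 − I_D2 V_DS1) = I_D2 − I_D1, so λ = (2.7 − 2.41) / (2.41 × 3.69 − 2.7 × 2.15) = 0.29 / 3.09 = 0.0939 V⁻¹.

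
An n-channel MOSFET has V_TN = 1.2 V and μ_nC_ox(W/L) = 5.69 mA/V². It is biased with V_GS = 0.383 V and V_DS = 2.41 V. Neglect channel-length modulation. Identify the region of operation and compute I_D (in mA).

Cutoff; I_D = 0 mA

V_GS = 0.383 V < V_TN = 1.2 V, so the transistor is in cutoff.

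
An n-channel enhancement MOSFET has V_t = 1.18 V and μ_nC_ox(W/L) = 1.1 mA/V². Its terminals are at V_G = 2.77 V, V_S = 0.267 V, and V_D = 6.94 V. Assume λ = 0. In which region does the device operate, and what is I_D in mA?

Saturation; I_D = 0.963 mA

V_GS = V_G − V_S = 2.77 − 0.267 = 2.5 V; V_DS = V_D − V_S = 6.94 − 0.267 = 6.67 V.
V_ov = V_GS − V_t = 2.5 − 1.18 = 1.32 V.
Since V_DS = 6.67 V ≥ V_ov = 1.32 V, the device is in saturation.
I_D = ½ k_n V_ov² = 0.5 × 1.1 × 1.32² = 0.963 mA.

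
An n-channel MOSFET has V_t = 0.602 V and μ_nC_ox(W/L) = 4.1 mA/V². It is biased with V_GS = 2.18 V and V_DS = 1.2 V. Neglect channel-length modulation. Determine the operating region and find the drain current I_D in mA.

Triode; I_D = 4.81 mA

V_ov = V_GS − V_t = 2.18 − 0.602 = 1.58 V.
Since V_DS = 1.2 V < V_ov = 1.58 V, the device is in the triode region.
I_D = k_n [V_ov · V_DS − ½ V_DS²] = 4.1 × [1.58 × 1.2 − 0.5 × 1.2²] = 4.81 mA.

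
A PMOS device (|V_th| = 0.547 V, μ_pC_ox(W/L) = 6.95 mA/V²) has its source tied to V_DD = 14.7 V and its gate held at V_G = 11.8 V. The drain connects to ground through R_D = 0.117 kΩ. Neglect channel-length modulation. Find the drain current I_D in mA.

I_D = 19.2 mA

V_SG = V_DD − V_G = 14.7 − 11.8 = 2.9 V, so V_ov = 2.9 − 0.547 = 2.35 V.
Assume saturation: I_D = ½ k_p V_ov² = 0.5 × 6.95 × 2.35² = 19.2 mA, giving V_SD = V_DD − I_D R_D = 14.7 − 19.2 × 0.117 = 12.4 V.
V_SD = 12.4 V ≥ V_ov = 2.35 V, confirming saturation.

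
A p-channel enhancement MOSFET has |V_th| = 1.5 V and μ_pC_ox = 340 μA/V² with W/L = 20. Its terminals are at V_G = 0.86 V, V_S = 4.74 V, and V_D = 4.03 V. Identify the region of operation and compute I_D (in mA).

Triode; I_D = 9.78 mA

V_SG = V_S − V_G = 4.74 − 0.86 = 3.88 V; V_SD = V_S − V_D = 4.74 − 4.03 = 0.71 V.
k_p = μ_pC_ox · (W/L) = 6.8 mA/V².
V_ov = V_SG − |V_th| = 3.88 − 1.5 = 2.38 V.
Since V_SD = 0.71 V < V_ov = 2.38 V, the device is in the triode region.
I_D = k_p [V_ov · V_SD − ½ V_SD²] = 6.8 × [2.38 × 0.71 − 0.5 × 0.71²] = 9.78 mA.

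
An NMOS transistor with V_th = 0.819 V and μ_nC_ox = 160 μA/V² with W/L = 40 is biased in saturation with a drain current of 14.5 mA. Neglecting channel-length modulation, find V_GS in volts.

V_GS = 2.95 V

k_n = μ_nC_ox · (W/L) = 6.4 mA/V².
In saturation I_D = ½ k_n (V_GS − V_th)², so V_GS − V_th = √(2 I_D / k_n) = √(2 × 14.5 / 6.4) = 2.13 V.
V_GS = 0.819 + 2.13 = 2.95 V.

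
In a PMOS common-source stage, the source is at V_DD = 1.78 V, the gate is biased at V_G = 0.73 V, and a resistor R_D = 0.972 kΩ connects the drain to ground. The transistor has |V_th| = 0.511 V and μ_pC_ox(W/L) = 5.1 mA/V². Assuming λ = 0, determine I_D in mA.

V_SG = V_DD − V_G = 1.78 − 0.73 = 1.05 V, so V_ov = 1.05 − 0.511 = 0.539 V.
Assume saturation: I_D = ½ k_p V_ov² = 0.5 × 5.1 × 0.539² = 0.741 mA, giving V_SD = V_DD − I_D R_D = 1.78 − 0.741 × 0.972 = 1.06 V.
V_SD = 1.06 V ≥ V_ov = 0.539 V, confirming saturation.

I_D = 0.741 mA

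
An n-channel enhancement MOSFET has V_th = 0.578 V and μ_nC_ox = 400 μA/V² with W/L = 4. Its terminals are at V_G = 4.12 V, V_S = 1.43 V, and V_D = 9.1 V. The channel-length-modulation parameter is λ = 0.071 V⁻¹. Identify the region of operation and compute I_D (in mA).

Saturation; I_D = 5.51 mA

V_GS = V_G − V_S = 4.12 − 1.43 = 2.69 V; V_DS = V_D − V_S = 9.1 − 1.43 = 7.67 V.
k_n = μ_nC_ox · (W/L) = 1.6 mA/V².
V_ov = V_GS − V_th = 2.69 − 0.578 = 2.11 V.
Since V_DS = 7.67 V ≥ V_ov = 2.11 V, the device is in saturation.
I_D = ½ k_n V_ov² (1 + λ V_DS) = 0.5 × 1.6 × 2.11² × (1 + 0.071 × 7.67) = 5.51 mA.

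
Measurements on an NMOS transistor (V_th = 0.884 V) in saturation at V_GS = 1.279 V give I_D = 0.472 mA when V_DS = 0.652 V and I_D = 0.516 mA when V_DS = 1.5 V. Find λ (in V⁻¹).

λ = 0.118 V⁻¹

With V_GS fixed, I_D ∝ (1 + λ V_DS) in saturation, so I_D2/I_D1 = (1 + λ V_DS2)/(1 + λ V_DS1).
0.516/0.472 = 1.093 = (1 + 1.5 λ)/(1 + 0.652 λ).
Solving: λ (I_D1 V_DS2 − I_D2 V_DS1) = I_D2 − I_D1, so λ = (0.516 − 0.472) / (0.472 × 1.5 − 0.516 × 0.652) = 0.044 / 0.372 = 0.118 V⁻¹.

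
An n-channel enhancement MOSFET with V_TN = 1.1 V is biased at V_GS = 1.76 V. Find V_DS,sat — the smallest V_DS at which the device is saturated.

V_DS,sat = 0.660 V

The boundary between triode and saturation is V_DS = V_GS − V_TN = V_ov.
V_ov = 1.76 − 1.1 = 0.66 V.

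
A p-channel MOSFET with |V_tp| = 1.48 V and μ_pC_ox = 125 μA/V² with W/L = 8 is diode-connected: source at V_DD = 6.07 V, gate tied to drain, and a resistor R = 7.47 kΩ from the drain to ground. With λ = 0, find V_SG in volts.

With gate tied to drain, V_SG = V_SD ≥ V_SG − |V_tp|, so the device is in saturation.
k_p = μ_pC_ox · (W/L) = 1 mA/V².
KCL at the drain: ½ k_p (V_SG − |V_tp|)² = (V_DD − V_SG)/R.
Let x = V_SG − 1.48. Then 3.73 x² + x − 4.59 = 0, giving x = 0.983 V (positive root), so V_SG = 2.46 V.
I_D = (V_DD − V_SG)/R = (6.07 − 2.46) / 7.47 = 0.483 mA.

V_SG = 2.46 V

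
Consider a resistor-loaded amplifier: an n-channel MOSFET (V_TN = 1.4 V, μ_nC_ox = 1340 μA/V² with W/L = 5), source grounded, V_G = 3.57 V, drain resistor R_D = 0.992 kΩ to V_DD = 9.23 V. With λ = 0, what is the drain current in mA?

I_D = 8.59 mA

V_GS = V_G = 3.57 V, so V_ov = 3.57 − 1.4 = 2.17 V.
k_n = μ_nC_ox · (W/L) = 6.7 mA/V².
Assume saturation: I_D = ½ k_n V_ov² = 0.5 × 6.7 × 2.17² = 15.8 mA, giving V_DS = V_DD − I_D R_D = 9.23 − 15.8 × 0.992 = -6.42 V.
But -6.42 V < V_ov = 2.17 V, so the device is actually in triode.
In triode I_D = k_n[V_ov V_DS − ½ V_DS²] and I_D = (V_DD − V_DS)/R_D. Equating: 3.32 V_DS² − 15.42 V_DS + 9.23 = 0, giving V_DS = 0.706 V (the root below V_ov).
I_D = (9.23 − 0.706) / 0.992 = 8.59 mA.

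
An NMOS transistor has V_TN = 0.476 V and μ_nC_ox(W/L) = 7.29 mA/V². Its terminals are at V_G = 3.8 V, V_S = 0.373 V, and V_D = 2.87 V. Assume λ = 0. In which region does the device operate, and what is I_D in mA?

Triode; I_D = 31.0 mA

V_GS = V_G − V_S = 3.8 − 0.373 = 3.43 V; V_DS = V_D − V_S = 2.87 − 0.373 = 2.5 V.
V_ov = V_GS − V_TN = 3.43 − 0.476 = 2.95 V.
Since V_DS = 2.5 V < V_ov = 2.95 V, the device is in the triode region.
I_D = k_n [V_ov · V_DS − ½ V_DS²] = 7.29 × [2.95 × 2.5 − 0.5 × 2.5²] = 31 mA.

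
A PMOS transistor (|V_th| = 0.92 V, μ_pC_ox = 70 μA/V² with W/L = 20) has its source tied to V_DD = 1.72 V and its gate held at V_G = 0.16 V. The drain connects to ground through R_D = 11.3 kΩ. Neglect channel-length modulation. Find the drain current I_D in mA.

I_D = 0.137 mA

V_SG = V_DD − V_G = 1.72 − 0.16 = 1.56 V, so V_ov = 1.56 − 0.92 = 0.64 V.
k_p = μ_pC_ox · (W/L) = 1.4 mA/V².
Assume saturation: I_D = ½ k_p V_ov² = 0.5 × 1.4 × 0.64² = 0.287 mA, giving V_SD = V_DD − I_D R_D = 1.72 − 0.287 × 11.3 = -1.52 V.
But -1.52 V < V_ov = 0.64 V, so the device is actually in triode.
In triode I_D = k_p[V_ov V_SD − ½ V_SD²] and I_D = (V_DD − V_SD)/R_D. Equating: 7.91 V_SD² − 11.12 V_SD + 1.72 = 0, giving V_SD = 0.177 V (the root below V_ov).
I_D = (1.72 − 0.177) / 11.3 = 0.137 mA.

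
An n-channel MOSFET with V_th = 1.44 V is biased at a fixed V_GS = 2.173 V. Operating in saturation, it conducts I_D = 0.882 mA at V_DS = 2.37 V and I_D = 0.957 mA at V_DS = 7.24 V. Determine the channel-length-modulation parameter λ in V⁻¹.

λ = 0.0182 V⁻¹

With V_GS fixed, I_D ∝ (1 + λ V_DS) in saturation, so I_D2/I_D1 = (1 + λ V_DS2)/(1 + λ V_DS1).
0.957/0.882 = 1.085 = (1 + 7.24 λ)/(1 + 2.37 λ).
Solving: λ (I_D1 V_DS2 − I_D2 V_DS1) = I_D2 − I_D1, so λ = (0.957 − 0.882) / (0.882 × 7.24 − 0.957 × 2.37) = 0.075 / 4.12 = 0.0182 V⁻¹.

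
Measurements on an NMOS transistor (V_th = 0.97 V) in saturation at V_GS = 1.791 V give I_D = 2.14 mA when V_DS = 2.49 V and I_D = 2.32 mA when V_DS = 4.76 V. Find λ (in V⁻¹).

λ = 0.0408 V⁻¹

With V_GS fixed, I_D ∝ (1 + λ V_DS) in saturation, so I_D2/I_D1 = (1 + λ V_DS2)/(1 + λ V_DS1).
2.32/2.14 = 1.084 = (1 + 4.76 λ)/(1 + 2.49 λ).
Solving: λ (I_D1 V_DS2 − I_D2 V_DS1) = I_D2 − I_D1, so λ = (2.32 − 2.14) / (2.14 × 4.76 − 2.32 × 2.49) = 0.18 / 4.41 = 0.0408 V⁻¹.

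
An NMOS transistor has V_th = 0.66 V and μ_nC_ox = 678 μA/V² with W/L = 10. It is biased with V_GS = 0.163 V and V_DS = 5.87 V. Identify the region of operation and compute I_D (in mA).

V_GS = 0.163 V < V_th = 0.66 V, so the transistor is in cutoff.

Cutoff; I_D = 0 mA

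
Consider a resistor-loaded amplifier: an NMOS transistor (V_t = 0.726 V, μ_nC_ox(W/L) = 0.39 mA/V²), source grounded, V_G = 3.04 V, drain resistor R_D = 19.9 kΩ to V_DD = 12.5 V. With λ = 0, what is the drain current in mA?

I_D = 0.589 mA

V_GS = V_G = 3.04 V, so V_ov = 3.04 − 0.726 = 2.31 V.
Assume saturation: I_D = ½ k_n V_ov² = 0.5 × 0.39 × 2.31² = 1.04 mA, giving V_DS = V_DD − I_D R_D = 12.5 − 1.04 × 19.9 = -8.28 V.
But -8.28 V < V_ov = 2.31 V, so the device is actually in triode.
In triode I_D = k_n[V_ov V_DS − ½ V_DS²] and I_D = (V_DD − V_DS)/R_D. Equating: 3.88 V_DS² − 18.96 V_DS + 12.5 = 0, giving V_DS = 0.786 V (the root below V_ov).
I_D = (12.5 − 0.786) / 19.9 = 0.589 mA.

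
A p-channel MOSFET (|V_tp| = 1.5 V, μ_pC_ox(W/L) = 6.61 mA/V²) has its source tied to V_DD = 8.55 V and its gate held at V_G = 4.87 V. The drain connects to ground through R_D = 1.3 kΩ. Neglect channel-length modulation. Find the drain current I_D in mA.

V_SG = V_DD − V_G = 8.55 − 4.87 = 3.68 V, so V_ov = 3.68 − 1.5 = 2.18 V.
Assume saturation: I_D = ½ k_p V_ov² = 0.5 × 6.61 × 2.18² = 15.7 mA, giving V_SD = V_DD − I_D R_D = 8.55 − 15.7 × 1.3 = -11.9 V.
But -11.9 V < V_ov = 2.18 V, so the device is actually in triode.
In triode I_D = k_p[V_ov V_SD − ½ V_SD²] and I_D = (V_DD − V_SD)/R_D. Equating: 4.3 V_SD² − 19.73 V_SD + 8.55 = 0, giving V_SD = 0.484 V (the root below V_ov).
I_D = (8.55 − 0.484) / 1.3 = 6.2 mA.

I_D = 6.20 mA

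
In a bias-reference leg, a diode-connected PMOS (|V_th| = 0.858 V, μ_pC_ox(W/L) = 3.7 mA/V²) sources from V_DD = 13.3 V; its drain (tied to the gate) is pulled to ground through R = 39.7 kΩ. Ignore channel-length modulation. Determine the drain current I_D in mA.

With gate tied to drain, V_SG = V_SD ≥ V_SG − |V_th|, so the device is in saturation.
KCL at the drain: ½ k_p (V_SG − |V_th|)² = (V_DD − V_SG)/R.
Let x = V_SG − 0.858. Then 73.4 x² + x − 12.44 = 0, giving x = 0.405 V (positive root), so V_SG = 1.26 V.
I_D = (V_DD − V_SG)/R = (13.3 − 1.26) / 39.7 = 0.303 mA.

I_D = 0.303 mA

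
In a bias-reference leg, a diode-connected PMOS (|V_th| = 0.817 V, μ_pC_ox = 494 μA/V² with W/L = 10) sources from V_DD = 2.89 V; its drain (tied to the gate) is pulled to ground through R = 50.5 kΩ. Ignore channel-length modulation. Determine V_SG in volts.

With gate tied to drain, V_SG = V_SD ≥ V_SG − |V_th|, so the device is in saturation.
k_p = μ_pC_ox · (W/L) = 4.94 mA/V².
KCL at the drain: ½ k_p (V_SG − |V_th|)² = (V_DD − V_SG)/R.
Let x = V_SG − 0.817. Then 125 x² + x − 2.073 = 0, giving x = 0.125 V (positive root), so V_SG = 0.942 V.
I_D = (V_DD − V_SG)/R = (2.89 − 0.942) / 50.5 = 0.0386 mA.

V_SG = 0.942 V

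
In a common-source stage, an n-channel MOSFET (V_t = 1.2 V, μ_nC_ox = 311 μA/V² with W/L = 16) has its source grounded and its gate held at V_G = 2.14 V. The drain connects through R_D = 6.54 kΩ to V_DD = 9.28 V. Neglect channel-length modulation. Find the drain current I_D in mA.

V_GS = V_G = 2.14 V, so V_ov = 2.14 − 1.2 = 0.94 V.
k_n = μ_nC_ox · (W/L) = 4.976 mA/V².
Assume saturation: I_D = ½ k_n V_ov² = 0.5 × 4.976 × 0.94² = 2.2 mA, giving V_DS = V_DD − I_D R_D = 9.28 − 2.2 × 6.54 = -5.1 V.
But -5.1 V < V_ov = 0.94 V, so the device is actually in triode.
In triode I_D = k_n[V_ov V_DS − ½ V_DS²] and I_D = (V_DD − V_DS)/R_D. Equating: 16.3 V_DS² − 31.59 V_DS + 9.28 = 0, giving V_DS = 0.361 V (the root below V_ov).
I_D = (9.28 − 0.361) / 6.54 = 1.36 mA.

I_D = 1.36 mA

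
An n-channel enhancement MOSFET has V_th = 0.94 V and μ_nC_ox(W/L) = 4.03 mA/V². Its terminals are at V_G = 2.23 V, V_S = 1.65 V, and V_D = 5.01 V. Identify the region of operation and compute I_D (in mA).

Cutoff; I_D = 0 mA

V_GS = V_G − V_S = 2.23 − 1.65 = 0.58 V; V_DS = V_D − V_S = 5.01 − 1.65 = 3.36 V.
V_GS = 0.58 V < V_th = 0.94 V, so the transistor is in cutoff.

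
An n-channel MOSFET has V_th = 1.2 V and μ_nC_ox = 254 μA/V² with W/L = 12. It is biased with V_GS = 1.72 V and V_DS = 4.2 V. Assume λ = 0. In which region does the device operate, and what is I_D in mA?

Saturation; I_D = 0.412 mA

k_n = μ_nC_ox · (W/L) = 3.048 mA/V².
V_ov = V_GS − V_th = 1.72 − 1.2 = 0.52 V.
Since V_DS = 4.2 V ≥ V_ov = 0.52 V, the device is in saturation.
I_D = ½ k_n V_ov² = 0.5 × 3.048 × 0.52² = 0.412 mA.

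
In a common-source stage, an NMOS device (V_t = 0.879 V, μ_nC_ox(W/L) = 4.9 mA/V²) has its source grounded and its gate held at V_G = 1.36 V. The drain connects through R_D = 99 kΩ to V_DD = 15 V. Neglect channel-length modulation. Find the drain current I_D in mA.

V_GS = V_G = 1.36 V, so V_ov = 1.36 − 0.879 = 0.481 V.
Assume saturation: I_D = ½ k_n V_ov² = 0.5 × 4.9 × 0.481² = 0.567 mA, giving V_DS = V_DD − I_D R_D = 15 − 0.567 × 99 = -41.1 V.
But -41.1 V < V_ov = 0.481 V, so the device is actually in triode.
In triode I_D = k_n[V_ov V_DS − ½ V_DS²] and I_D = (V_DD − V_DS)/R_D. Equating: 243 V_DS² − 234.3 V_DS + 15 = 0, giving V_DS = 0.0689 V (the root below V_ov).
I_D = (15 − 0.0689) / 99 = 0.151 mA.

I_D = 0.151 mA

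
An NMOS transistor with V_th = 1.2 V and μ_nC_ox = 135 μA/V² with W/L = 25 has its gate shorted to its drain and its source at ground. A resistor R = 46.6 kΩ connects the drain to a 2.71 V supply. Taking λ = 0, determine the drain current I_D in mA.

I_D = 0.0296 mA

With gate tied to drain, V_GS = V_DS ≥ V_GS − V_th, so the device is in saturation.
k_n = μ_nC_ox · (W/L) = 3.375 mA/V².
KCL at the drain: ½ k_n (V_GS − V_th)² = (V_DD − V_GS)/R.
Let x = V_GS − 1.2. Then 78.6 x² + x − 1.51 = 0, giving x = 0.132 V (positive root), so V_GS = 1.33 V.
I_D = (V_DD − V_GS)/R = (2.71 − 1.33) / 46.6 = 0.0296 mA.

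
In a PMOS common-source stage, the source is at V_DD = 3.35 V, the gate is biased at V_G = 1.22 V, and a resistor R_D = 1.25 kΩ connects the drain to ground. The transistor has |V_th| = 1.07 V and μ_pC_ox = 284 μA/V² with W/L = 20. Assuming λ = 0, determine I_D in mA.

V_SG = V_DD − V_G = 3.35 − 1.22 = 2.13 V, so V_ov = 2.13 − 1.07 = 1.06 V.
k_p = μ_pC_ox · (W/L) = 5.68 mA/V².
Assume saturation: I_D = ½ k_p V_ov² = 0.5 × 5.68 × 1.06² = 3.19 mA, giving V_SD = V_DD − I_D R_D = 3.35 − 3.19 × 1.25 = -0.639 V.
But -0.639 V < V_ov = 1.06 V, so the device is actually in triode.
In triode I_D = k_p[V_ov V_SD − ½ V_SD²] and I_D = (V_DD − V_SD)/R_D. Equating: 3.55 V_SD² − 8.526 V_SD + 3.35 = 0, giving V_SD = 0.495 V (the root below V_ov).
I_D = (3.35 − 0.495) / 1.25 = 2.28 mA.

I_D = 2.28 mA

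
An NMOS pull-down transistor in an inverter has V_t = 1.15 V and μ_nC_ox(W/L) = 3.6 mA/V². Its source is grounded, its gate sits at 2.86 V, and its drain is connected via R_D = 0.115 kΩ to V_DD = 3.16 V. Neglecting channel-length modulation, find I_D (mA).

I_D = 5.26 mA

V_GS = V_G = 2.86 V, so V_ov = 2.86 − 1.15 = 1.71 V.
Assume saturation: I_D = ½ k_n V_ov² = 0.5 × 3.6 × 1.71² = 5.26 mA, giving V_DS = V_DD − I_D R_D = 3.16 − 5.26 × 0.115 = 2.55 V.
V_DS = 2.55 V ≥ V_ov = 1.71 V, confirming saturation.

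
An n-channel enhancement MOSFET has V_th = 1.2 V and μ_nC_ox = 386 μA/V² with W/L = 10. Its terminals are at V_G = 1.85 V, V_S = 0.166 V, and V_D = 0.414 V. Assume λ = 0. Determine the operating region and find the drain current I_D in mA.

Triode; I_D = 0.345 mA

V_GS = V_G − V_S = 1.85 − 0.166 = 1.68 V; V_DS = V_D − V_S = 0.414 − 0.166 = 0.248 V.
k_n = μ_nC_ox · (W/L) = 3.86 mA/V².
V_ov = V_GS − V_th = 1.68 − 1.2 = 0.484 V.
Since V_DS = 0.248 V < V_ov = 0.484 V, the device is in the triode region.
I_D = k_n [V_ov · V_DS − ½ V_DS²] = 3.86 × [0.484 × 0.248 − 0.5 × 0.248²] = 0.345 mA.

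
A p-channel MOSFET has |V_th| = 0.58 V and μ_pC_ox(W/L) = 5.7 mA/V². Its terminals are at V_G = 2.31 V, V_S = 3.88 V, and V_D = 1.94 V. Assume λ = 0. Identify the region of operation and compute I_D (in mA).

Saturation; I_D = 2.79 mA

V_SG = V_S − V_G = 3.88 − 2.31 = 1.57 V; V_SD = V_S − V_D = 3.88 − 1.94 = 1.94 V.
V_ov = V_SG − |V_th| = 1.57 − 0.58 = 0.99 V.
Since V_SD = 1.94 V ≥ V_ov = 0.99 V, the device is in saturation.
I_D = ½ k_p V_ov² = 0.5 × 5.7 × 0.99² = 2.79 mA.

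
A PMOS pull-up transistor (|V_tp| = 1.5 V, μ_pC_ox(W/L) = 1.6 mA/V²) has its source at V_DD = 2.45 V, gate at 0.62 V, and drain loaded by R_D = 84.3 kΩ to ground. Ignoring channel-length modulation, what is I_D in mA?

I_D = 0.0284 mA

V_SG = V_DD − V_G = 2.45 − 0.62 = 1.83 V, so V_ov = 1.83 − 1.5 = 0.33 V.
Assume saturation: I_D = ½ k_p V_ov² = 0.5 × 1.6 × 0.33² = 0.0871 mA, giving V_SD = V_DD − I_D R_D = 2.45 − 0.0871 × 84.3 = -4.89 V.
But -4.89 V < V_ov = 0.33 V, so the device is actually in triode.
In triode I_D = k_p[V_ov V_SD − ½ V_SD²] and I_D = (V_DD − V_SD)/R_D. Equating: 67.4 V_SD² − 45.51 V_SD + 2.45 = 0, giving V_SD = 0.059 V (the root below V_ov).
I_D = (2.45 − 0.059) / 84.3 = 0.0284 mA.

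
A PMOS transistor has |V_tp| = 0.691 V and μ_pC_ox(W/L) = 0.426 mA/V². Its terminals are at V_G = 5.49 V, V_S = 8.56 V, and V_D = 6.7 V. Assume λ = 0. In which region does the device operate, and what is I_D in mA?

Triode; I_D = 1.15 mA

V_SG = V_S − V_G = 8.56 − 5.49 = 3.07 V; V_SD = V_S − V_D = 8.56 − 6.7 = 1.86 V.
V_ov = V_SG − |V_tp| = 3.07 − 0.691 = 2.38 V.
Since V_SD = 1.86 V < V_ov = 2.38 V, the device is in the triode region.
I_D = k_p [V_ov · V_SD − ½ V_SD²] = 0.426 × [2.38 × 1.86 − 0.5 × 1.86²] = 1.15 mA.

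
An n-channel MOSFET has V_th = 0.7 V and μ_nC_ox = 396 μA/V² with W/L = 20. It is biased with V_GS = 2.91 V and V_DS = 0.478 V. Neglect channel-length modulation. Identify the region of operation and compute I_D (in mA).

Triode; I_D = 7.46 mA

k_n = μ_nC_ox · (W/L) = 7.92 mA/V².
V_ov = V_GS − V_th = 2.91 − 0.7 = 2.21 V.
Since V_DS = 0.478 V < V_ov = 2.21 V, the device is in the triode region.
I_D = k_n [V_ov · V_DS − ½ V_DS²] = 7.92 × [2.21 × 0.478 − 0.5 × 0.478²] = 7.46 mA.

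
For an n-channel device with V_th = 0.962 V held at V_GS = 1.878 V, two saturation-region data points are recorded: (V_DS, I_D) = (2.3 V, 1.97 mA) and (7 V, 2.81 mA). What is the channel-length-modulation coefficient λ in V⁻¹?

λ = 0.115 V⁻¹

With V_GS fixed, I_D ∝ (1 + λ V_DS) in saturation, so I_D2/I_D1 = (1 + λ V_DS2)/(1 + λ V_DS1).
2.81/1.97 = 1.426 = (1 + 7 λ)/(1 + 2.3 λ).
Solving: λ (I_D1 V_DS2 − I_D2 V_DS1) = I_D2 − I_D1, so λ = (2.81 − 1.97) / (1.97 × 7 − 2.81 × 2.3) = 0.84 / 7.33 = 0.115 V⁻¹.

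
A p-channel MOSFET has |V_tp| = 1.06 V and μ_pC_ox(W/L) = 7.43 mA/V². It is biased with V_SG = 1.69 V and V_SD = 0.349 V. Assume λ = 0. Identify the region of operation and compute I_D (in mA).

V_ov = V_SG − |V_tp| = 1.69 − 1.06 = 0.63 V.
Since V_SD = 0.349 V < V_ov = 0.63 V, the device is in the triode region.
I_D = k_p [V_ov · V_SD − ½ V_SD²] = 7.43 × [0.63 × 0.349 − 0.5 × 0.349²] = 1.18 mA.

Triode; I_D = 1.18 mA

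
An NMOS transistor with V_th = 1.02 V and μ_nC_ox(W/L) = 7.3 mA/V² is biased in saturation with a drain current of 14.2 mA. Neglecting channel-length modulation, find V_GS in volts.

V_GS = 2.99 V

In saturation I_D = ½ k_n (V_GS − V_th)², so V_GS − V_th = √(2 I_D / k_n) = √(2 × 14.2 / 7.3) = 1.97 V.
V_GS = 1.02 + 1.97 = 2.99 V.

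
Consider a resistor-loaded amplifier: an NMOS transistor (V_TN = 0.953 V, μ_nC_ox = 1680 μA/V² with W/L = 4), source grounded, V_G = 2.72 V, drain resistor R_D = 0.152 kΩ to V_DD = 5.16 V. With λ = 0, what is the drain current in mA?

V_GS = V_G = 2.72 V, so V_ov = 2.72 − 0.953 = 1.77 V.
k_n = μ_nC_ox · (W/L) = 6.72 mA/V².
Assume saturation: I_D = ½ k_n V_ov² = 0.5 × 6.72 × 1.77² = 10.5 mA, giving V_DS = V_DD − I_D R_D = 5.16 − 10.5 × 0.152 = 3.57 V.
V_DS = 3.57 V ≥ V_ov = 1.77 V, confirming saturation.

I_D = 10.5 mA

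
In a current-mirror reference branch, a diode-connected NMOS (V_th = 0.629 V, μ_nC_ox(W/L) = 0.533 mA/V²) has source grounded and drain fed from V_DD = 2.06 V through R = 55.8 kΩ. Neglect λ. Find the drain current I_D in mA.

I_D = 0.0207 mA

With gate tied to drain, V_GS = V_DS ≥ V_GS − V_th, so the device is in saturation.
KCL at the drain: ½ k_n (V_GS − V_th)² = (V_DD − V_GS)/R.
Let x = V_GS − 0.629. Then 14.9 x² + x − 1.431 = 0, giving x = 0.278 V (positive root), so V_GS = 0.907 V.
I_D = (V_DD − V_GS)/R = (2.06 − 0.907) / 55.8 = 0.0207 mA.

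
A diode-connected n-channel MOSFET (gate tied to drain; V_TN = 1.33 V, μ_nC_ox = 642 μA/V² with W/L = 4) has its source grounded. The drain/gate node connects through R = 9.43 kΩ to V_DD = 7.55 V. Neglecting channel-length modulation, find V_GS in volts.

With gate tied to drain, V_GS = V_DS ≥ V_GS − V_TN, so the device is in saturation.
k_n = μ_nC_ox · (W/L) = 2.568 mA/V².
KCL at the drain: ½ k_n (V_GS − V_TN)² = (V_DD − V_GS)/R.
Let x = V_GS − 1.33. Then 12.1 x² + x − 6.22 = 0, giving x = 0.677 V (positive root), so V_GS = 2.01 V.
I_D = (V_DD − V_GS)/R = (7.55 − 2.01) / 9.43 = 0.588 mA.

V_GS = 2.01 V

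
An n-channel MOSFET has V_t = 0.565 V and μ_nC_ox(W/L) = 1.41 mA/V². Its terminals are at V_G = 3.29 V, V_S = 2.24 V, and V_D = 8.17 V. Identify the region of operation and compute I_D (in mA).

V_GS = V_G − V_S = 3.29 − 2.24 = 1.05 V; V_DS = V_D − V_S = 8.17 − 2.24 = 5.93 V.
V_ov = V_GS − V_t = 1.05 − 0.565 = 0.485 V.
Since V_DS = 5.93 V ≥ V_ov = 0.485 V, the device is in saturation.
I_D = ½ k_n V_ov² = 0.5 × 1.41 × 0.485² = 0.166 mA.

Saturation; I_D = 0.166 mA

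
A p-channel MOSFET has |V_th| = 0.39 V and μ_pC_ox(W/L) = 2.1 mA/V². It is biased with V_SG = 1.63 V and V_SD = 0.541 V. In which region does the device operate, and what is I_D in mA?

V_ov = V_SG − |V_th| = 1.63 − 0.39 = 1.24 V.
Since V_SD = 0.541 V < V_ov = 1.24 V, the device is in the triode region.
I_D = k_p [V_ov · V_SD − ½ V_SD²] = 2.1 × [1.24 × 0.541 − 0.5 × 0.541²] = 1.1 mA.

Triode; I_D = 1.10 mA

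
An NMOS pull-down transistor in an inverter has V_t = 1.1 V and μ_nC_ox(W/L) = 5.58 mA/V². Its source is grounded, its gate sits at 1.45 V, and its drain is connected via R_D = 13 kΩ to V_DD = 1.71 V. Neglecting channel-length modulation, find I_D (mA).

V_GS = V_G = 1.45 V, so V_ov = 1.45 − 1.1 = 0.35 V.
Assume saturation: I_D = ½ k_n V_ov² = 0.5 × 5.58 × 0.35² = 0.342 mA, giving V_DS = V_DD − I_D R_D = 1.71 − 0.342 × 13 = -2.73 V.
But -2.73 V < V_ov = 0.35 V, so the device is actually in triode.
In triode I_D = k_n[V_ov V_DS − ½ V_DS²] and I_D = (V_DD − V_DS)/R_D. Equating: 36.3 V_DS² − 26.39 V_DS + 1.71 = 0, giving V_DS = 0.0719 V (the root below V_ov).
I_D = (1.71 − 0.0719) / 13 = 0.126 mA.

I_D = 0.126 mA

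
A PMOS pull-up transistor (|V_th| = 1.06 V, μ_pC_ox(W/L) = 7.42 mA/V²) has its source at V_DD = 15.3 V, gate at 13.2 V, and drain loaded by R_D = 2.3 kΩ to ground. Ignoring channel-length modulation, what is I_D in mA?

V_SG = V_DD − V_G = 15.3 − 13.2 = 2.1 V, so V_ov = 2.1 − 1.06 = 1.04 V.
Assume saturation: I_D = ½ k_p V_ov² = 0.5 × 7.42 × 1.04² = 4.01 mA, giving V_SD = V_DD − I_D R_D = 15.3 − 4.01 × 2.3 = 6.07 V.
V_SD = 6.07 V ≥ V_ov = 1.04 V, confirming saturation.

I_D = 4.01 mA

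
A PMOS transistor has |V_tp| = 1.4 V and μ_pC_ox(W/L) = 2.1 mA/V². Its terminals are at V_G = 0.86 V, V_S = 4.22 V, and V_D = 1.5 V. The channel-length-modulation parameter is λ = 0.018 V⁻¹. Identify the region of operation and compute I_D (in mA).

V_SG = V_S − V_G = 4.22 − 0.86 = 3.36 V; V_SD = V_S − V_D = 4.22 − 1.5 = 2.72 V.
V_ov = V_SG − |V_tp| = 3.36 − 1.4 = 1.96 V.
Since V_SD = 2.72 V ≥ V_ov = 1.96 V, the device is in saturation.
I_D = ½ k_p V_ov² (1 + λ V_SD) = 0.5 × 2.1 × 1.96² × (1 + 0.018 × 2.72) = 4.23 mA.

Saturation; I_D = 4.23 mA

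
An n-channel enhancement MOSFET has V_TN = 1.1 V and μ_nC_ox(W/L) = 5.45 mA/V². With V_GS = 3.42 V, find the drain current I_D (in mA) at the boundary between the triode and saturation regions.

At the boundary V_DS = V_ov = V_GS − V_TN = 3.42 − 1.1 = 2.32 V.
I_D = ½ k_n V_ov² = 0.5 × 5.45 × 2.32² = 14.7 mA.

I_D = 14.7 mA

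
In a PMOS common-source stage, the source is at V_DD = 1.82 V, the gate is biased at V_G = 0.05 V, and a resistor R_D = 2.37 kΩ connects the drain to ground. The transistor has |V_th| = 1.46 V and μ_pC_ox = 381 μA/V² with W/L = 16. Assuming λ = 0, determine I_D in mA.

V_SG = V_DD − V_G = 1.82 − 0.05 = 1.77 V, so V_ov = 1.77 − 1.46 = 0.31 V.
k_p = μ_pC_ox · (W/L) = 6.096 mA/V².
Assume saturation: I_D = ½ k_p V_ov² = 0.5 × 6.096 × 0.31² = 0.293 mA, giving V_SD = V_DD − I_D R_D = 1.82 − 0.293 × 2.37 = 1.13 V.
V_SD = 1.13 V ≥ V_ov = 0.31 V, confirming saturation.

I_D = 0.293 mA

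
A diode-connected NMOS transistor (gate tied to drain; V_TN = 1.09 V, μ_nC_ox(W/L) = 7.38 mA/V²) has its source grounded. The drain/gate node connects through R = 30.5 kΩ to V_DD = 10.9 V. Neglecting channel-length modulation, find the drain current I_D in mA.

With gate tied to drain, V_GS = V_DS ≥ V_GS − V_TN, so the device is in saturation.
KCL at the drain: ½ k_n (V_GS − V_TN)² = (V_DD − V_GS)/R.
Let x = V_GS − 1.09. Then 113 x² + x − 9.81 = 0, giving x = 0.291 V (positive root), so V_GS = 1.38 V.
I_D = (V_DD − V_GS)/R = (10.9 − 1.38) / 30.5 = 0.312 mA.

I_D = 0.312 mA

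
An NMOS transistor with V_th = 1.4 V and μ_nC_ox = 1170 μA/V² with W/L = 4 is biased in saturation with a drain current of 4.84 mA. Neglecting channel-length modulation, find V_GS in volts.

k_n = μ_nC_ox · (W/L) = 4.68 mA/V².
In saturation I_D = ½ k_n (V_GS − V_th)², so V_GS − V_th = √(2 I_D / k_n) = √(2 × 4.84 / 4.68) = 1.44 V.
V_GS = 1.4 + 1.44 = 2.84 V.

V_GS = 2.84 V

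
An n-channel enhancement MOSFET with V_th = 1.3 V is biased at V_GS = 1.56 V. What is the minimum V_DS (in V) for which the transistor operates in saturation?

The boundary between triode and saturation is V_DS = V_GS − V_th = V_ov.
V_ov = 1.56 − 1.3 = 0.26 V.

V_DS,sat = 0.260 V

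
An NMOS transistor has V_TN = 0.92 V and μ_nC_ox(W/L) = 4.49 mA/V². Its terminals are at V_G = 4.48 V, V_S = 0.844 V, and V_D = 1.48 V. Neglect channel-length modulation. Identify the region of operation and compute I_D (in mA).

V_GS = V_G − V_S = 4.48 − 0.844 = 3.64 V; V_DS = V_D − V_S = 1.48 − 0.844 = 0.636 V.
V_ov = V_GS − V_TN = 3.64 − 0.92 = 2.72 V.
Since V_DS = 0.636 V < V_ov = 2.72 V, the device is in the triode region.
I_D = k_n [V_ov · V_DS − ½ V_DS²] = 4.49 × [2.72 × 0.636 − 0.5 × 0.636²] = 6.85 mA.

Triode; I_D = 6.85 mA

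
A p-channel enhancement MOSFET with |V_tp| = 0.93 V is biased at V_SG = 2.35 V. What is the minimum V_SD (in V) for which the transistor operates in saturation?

The boundary between triode and saturation is V_SD = V_SG − |V_tp| = V_ov.
V_ov = 2.35 − 0.93 = 1.42 V.

V_SD,sat = 1.42 V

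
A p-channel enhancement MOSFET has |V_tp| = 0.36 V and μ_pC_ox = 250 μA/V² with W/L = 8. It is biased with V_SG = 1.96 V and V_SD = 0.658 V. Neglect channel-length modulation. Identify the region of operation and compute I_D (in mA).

Triode; I_D = 1.67 mA

k_p = μ_pC_ox · (W/L) = 2 mA/V².
V_ov = V_SG − |V_tp| = 1.96 − 0.36 = 1.6 V.
Since V_SD = 0.658 V < V_ov = 1.6 V, the device is in the triode region.
I_D = k_p [V_ov · V_SD − ½ V_SD²] = 2 × [1.6 × 0.658 − 0.5 × 0.658²] = 1.67 mA.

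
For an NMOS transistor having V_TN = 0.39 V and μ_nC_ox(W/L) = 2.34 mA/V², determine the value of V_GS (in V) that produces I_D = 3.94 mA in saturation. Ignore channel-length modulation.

V_GS = 2.23 V

In saturation I_D = ½ k_n (V_GS − V_TN)², so V_GS − V_TN = √(2 I_D / k_n) = √(2 × 3.94 / 2.34) = 1.84 V.
V_GS = 0.39 + 1.84 = 2.23 V.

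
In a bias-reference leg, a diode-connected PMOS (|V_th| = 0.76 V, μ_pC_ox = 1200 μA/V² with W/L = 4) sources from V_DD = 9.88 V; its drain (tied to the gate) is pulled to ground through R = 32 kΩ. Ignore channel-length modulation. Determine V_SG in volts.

With gate tied to drain, V_SG = V_SD ≥ V_SG − |V_th|, so the device is in saturation.
k_p = μ_pC_ox · (W/L) = 4.8 mA/V².
KCL at the drain: ½ k_p (V_SG − |V_th|)² = (V_DD − V_SG)/R.
Let x = V_SG − 0.76. Then 76.8 x² + x − 9.12 = 0, giving x = 0.338 V (positive root), so V_SG = 1.1 V.
I_D = (V_DD − V_SG)/R = (9.88 − 1.1) / 32 = 0.274 mA.

V_SG = 1.10 V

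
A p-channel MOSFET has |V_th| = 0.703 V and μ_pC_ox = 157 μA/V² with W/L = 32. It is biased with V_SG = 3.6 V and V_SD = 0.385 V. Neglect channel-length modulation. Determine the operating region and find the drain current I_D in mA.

Triode; I_D = 5.23 mA

k_p = μ_pC_ox · (W/L) = 5.024 mA/V².
V_ov = V_SG − |V_th| = 3.6 − 0.703 = 2.9 V.
Since V_SD = 0.385 V < V_ov = 2.9 V, the device is in the triode region.
I_D = k_p [V_ov · V_SD − ½ V_SD²] = 5.024 × [2.9 × 0.385 − 0.5 × 0.385²] = 5.23 mA.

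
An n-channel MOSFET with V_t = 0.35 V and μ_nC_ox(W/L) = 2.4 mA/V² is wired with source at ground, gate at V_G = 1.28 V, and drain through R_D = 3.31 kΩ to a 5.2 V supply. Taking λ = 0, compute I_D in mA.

I_D = 1.04 mA

V_GS = V_G = 1.28 V, so V_ov = 1.28 − 0.35 = 0.93 V.
Assume saturation: I_D = ½ k_n V_ov² = 0.5 × 2.4 × 0.93² = 1.04 mA, giving V_DS = V_DD − I_D R_D = 5.2 − 1.04 × 3.31 = 1.76 V.
V_DS = 1.76 V ≥ V_ov = 0.93 V, confirming saturation.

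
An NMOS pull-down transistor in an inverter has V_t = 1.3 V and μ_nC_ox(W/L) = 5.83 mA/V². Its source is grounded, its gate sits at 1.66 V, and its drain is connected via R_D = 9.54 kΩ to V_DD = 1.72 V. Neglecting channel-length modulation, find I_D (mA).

I_D = 0.171 mA

V_GS = V_G = 1.66 V, so V_ov = 1.66 − 1.3 = 0.36 V.
Assume saturation: I_D = ½ k_n V_ov² = 0.5 × 5.83 × 0.36² = 0.378 mA, giving V_DS = V_DD − I_D R_D = 1.72 − 0.378 × 9.54 = -1.88 V.
But -1.88 V < V_ov = 0.36 V, so the device is actually in triode.
In triode I_D = k_n[V_ov V_DS − ½ V_DS²] and I_D = (V_DD − V_DS)/R_D. Equating: 27.8 V_DS² − 21.02 V_DS + 1.72 = 0, giving V_DS = 0.0933 V (the root below V_ov).
I_D = (1.72 − 0.0933) / 9.54 = 0.171 mA.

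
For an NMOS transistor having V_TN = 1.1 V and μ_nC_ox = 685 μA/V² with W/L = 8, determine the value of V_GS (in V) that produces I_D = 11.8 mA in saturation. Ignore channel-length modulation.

V_GS = 3.18 V

k_n = μ_nC_ox · (W/L) = 5.48 mA/V².
In saturation I_D = ½ k_n (V_GS − V_TN)², so V_GS − V_TN = √(2 I_D / k_n) = √(2 × 11.8 / 5.48) = 2.08 V.
V_GS = 1.1 + 2.08 = 3.18 V.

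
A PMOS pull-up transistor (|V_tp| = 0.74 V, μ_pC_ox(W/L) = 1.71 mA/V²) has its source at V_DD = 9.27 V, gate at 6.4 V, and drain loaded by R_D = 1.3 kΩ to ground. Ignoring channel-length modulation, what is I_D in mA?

I_D = 3.88 mA

V_SG = V_DD − V_G = 9.27 − 6.4 = 2.87 V, so V_ov = 2.87 − 0.74 = 2.13 V.
Assume saturation: I_D = ½ k_p V_ov² = 0.5 × 1.71 × 2.13² = 3.88 mA, giving V_SD = V_DD − I_D R_D = 9.27 − 3.88 × 1.3 = 4.23 V.
V_SD = 4.23 V ≥ V_ov = 2.13 V, confirming saturation.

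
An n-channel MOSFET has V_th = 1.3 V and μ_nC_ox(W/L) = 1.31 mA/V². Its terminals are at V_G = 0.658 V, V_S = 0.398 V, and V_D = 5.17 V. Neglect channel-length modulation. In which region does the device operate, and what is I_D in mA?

Cutoff; I_D = 0 mA

V_GS = V_G − V_S = 0.658 − 0.398 = 0.26 V; V_DS = V_D − V_S = 5.17 − 0.398 = 4.77 V.
V_GS = 0.26 V < V_th = 1.3 V, so the transistor is in cutoff.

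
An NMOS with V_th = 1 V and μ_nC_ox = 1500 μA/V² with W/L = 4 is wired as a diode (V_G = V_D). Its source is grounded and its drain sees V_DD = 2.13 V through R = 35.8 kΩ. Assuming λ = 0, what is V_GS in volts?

With gate tied to drain, V_GS = V_DS ≥ V_GS − V_th, so the device is in saturation.
k_n = μ_nC_ox · (W/L) = 6 mA/V².
KCL at the drain: ½ k_n (V_GS − V_th)² = (V_DD − V_GS)/R.
Let x = V_GS − 1. Then 107 x² + x − 1.13 = 0, giving x = 0.098 V (positive root), so V_GS = 1.1 V.
I_D = (V_DD − V_GS)/R = (2.13 − 1.1) / 35.8 = 0.0288 mA.

V_GS = 1.10 V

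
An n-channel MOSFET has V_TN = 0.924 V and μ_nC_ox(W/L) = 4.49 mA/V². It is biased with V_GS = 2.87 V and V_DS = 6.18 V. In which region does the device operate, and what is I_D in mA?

Saturation; I_D = 8.50 mA

V_ov = V_GS − V_TN = 2.87 − 0.924 = 1.95 V.
Since V_DS = 6.18 V ≥ V_ov = 1.95 V, the device is in saturation.
I_D = ½ k_n V_ov² = 0.5 × 4.49 × 1.95² = 8.5 mA.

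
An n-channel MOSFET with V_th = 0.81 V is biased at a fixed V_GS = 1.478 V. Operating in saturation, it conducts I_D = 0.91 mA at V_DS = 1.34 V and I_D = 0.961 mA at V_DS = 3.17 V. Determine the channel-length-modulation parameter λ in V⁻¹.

λ = 0.0319 V⁻¹

With V_GS fixed, I_D ∝ (1 + λ V_DS) in saturation, so I_D2/I_D1 = (1 + λ V_DS2)/(1 + λ V_DS1).
0.961/0.91 = 1.056 = (1 + 3.17 λ)/(1 + 1.34 λ).
Solving: λ (I_D1 V_DS2 − I_D2 V_DS1) = I_D2 − I_D1, so λ = (0.961 − 0.91) / (0.91 × 3.17 − 0.961 × 1.34) = 0.051 / 1.6 = 0.0319 V⁻¹.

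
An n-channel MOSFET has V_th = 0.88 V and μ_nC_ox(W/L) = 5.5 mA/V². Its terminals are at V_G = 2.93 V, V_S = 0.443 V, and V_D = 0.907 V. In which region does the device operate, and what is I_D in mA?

V_GS = V_G − V_S = 2.93 − 0.443 = 2.49 V; V_DS = V_D − V_S = 0.907 − 0.443 = 0.464 V.
V_ov = V_GS − V_th = 2.49 − 0.88 = 1.61 V.
Since V_DS = 0.464 V < V_ov = 1.61 V, the device is in the triode region.
I_D = k_n [V_ov · V_DS − ½ V_DS²] = 5.5 × [1.61 × 0.464 − 0.5 × 0.464²] = 3.51 mA.

Triode; I_D = 3.51 mA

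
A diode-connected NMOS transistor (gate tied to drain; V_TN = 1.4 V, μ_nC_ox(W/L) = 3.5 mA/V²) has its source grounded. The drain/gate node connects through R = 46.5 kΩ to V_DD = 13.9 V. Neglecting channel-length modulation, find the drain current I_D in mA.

With gate tied to drain, V_GS = V_DS ≥ V_GS − V_TN, so the device is in saturation.
KCL at the drain: ½ k_n (V_GS − V_TN)² = (V_DD − V_GS)/R.
Let x = V_GS − 1.4. Then 81.4 x² + x − 12.5 = 0, giving x = 0.386 V (positive root), so V_GS = 1.79 V.
I_D = (V_DD − V_GS)/R = (13.9 − 1.79) / 46.5 = 0.261 mA.

I_D = 0.261 mA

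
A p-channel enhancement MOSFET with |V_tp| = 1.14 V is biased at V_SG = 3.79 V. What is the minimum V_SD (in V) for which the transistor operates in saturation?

V_SD,sat = 2.65 V

The boundary between triode and saturation is V_SD = V_SG − |V_tp| = V_ov.
V_ov = 3.79 − 1.14 = 2.65 V.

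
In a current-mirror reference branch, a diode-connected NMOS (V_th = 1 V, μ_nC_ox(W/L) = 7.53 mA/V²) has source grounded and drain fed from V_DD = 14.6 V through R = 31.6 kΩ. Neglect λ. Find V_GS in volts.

V_GS = 1.33 V

With gate tied to drain, V_GS = V_DS ≥ V_GS − V_th, so the device is in saturation.
KCL at the drain: ½ k_n (V_GS − V_th)² = (V_DD − V_GS)/R.
Let x = V_GS − 1. Then 119 x² + x − 13.6 = 0, giving x = 0.334 V (positive root), so V_GS = 1.33 V.
I_D = (V_DD − V_GS)/R = (14.6 − 1.33) / 31.6 = 0.42 mA.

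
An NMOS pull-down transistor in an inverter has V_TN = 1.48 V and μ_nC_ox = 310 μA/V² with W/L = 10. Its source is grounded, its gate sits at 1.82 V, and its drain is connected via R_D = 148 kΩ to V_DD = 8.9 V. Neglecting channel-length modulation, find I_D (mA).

I_D = 0.0597 mA

V_GS = V_G = 1.82 V, so V_ov = 1.82 − 1.48 = 0.34 V.
k_n = μ_nC_ox · (W/L) = 3.1 mA/V².
Assume saturation: I_D = ½ k_n V_ov² = 0.5 × 3.1 × 0.34² = 0.179 mA, giving V_DS = V_DD − I_D R_D = 8.9 − 0.179 × 148 = -17.6 V.
But -17.6 V < V_ov = 0.34 V, so the device is actually in triode.
In triode I_D = k_n[V_ov V_DS − ½ V_DS²] and I_D = (V_DD − V_DS)/R_D. Equating: 229 V_DS² − 157 V_DS + 8.9 = 0, giving V_DS = 0.0624 V (the root below V_ov).
I_D = (8.9 − 0.0624) / 148 = 0.0597 mA.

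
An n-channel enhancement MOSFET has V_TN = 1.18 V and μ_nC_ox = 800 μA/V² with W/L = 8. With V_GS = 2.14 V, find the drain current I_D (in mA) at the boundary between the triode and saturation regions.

I_D = 2.95 mA

At the boundary V_DS = V_ov = V_GS − V_TN = 2.14 − 1.18 = 0.96 V.
k_n = μ_nC_ox · (W/L) = 6.4 mA/V².
I_D = ½ k_n V_ov² = 0.5 × 6.4 × 0.96² = 2.95 mA.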